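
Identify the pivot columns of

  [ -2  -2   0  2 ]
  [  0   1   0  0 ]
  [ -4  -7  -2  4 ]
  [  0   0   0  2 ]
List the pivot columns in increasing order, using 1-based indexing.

r1 ← -1/2·r1
  [  1   1   0  -1 ]
  [  0   1   0   0 ]
  [ -4  -7  -2   4 ]
  [  0   0   0   2 ]
r3 ← r3 + 4·r1
  [ 1   1   0  -1 ]
  [ 0   1   0   0 ]
  [ 0  -3  -2   0 ]
  [ 0   0   0   2 ]
r3 ← r3 + 3·r2
  [ 1  1   0  -1 ]
  [ 0  1   0   0 ]
  [ 0  0  -2   0 ]
  [ 0  0   0   2 ]
r3 ← -1/2·r3
  [ 1  1  0  -1 ]
  [ 0  1  0   0 ]
  [ 0  0  1   0 ]
  [ 0  0  0   2 ]
r4 ← 1/2·r4
  [ 1  1  0  -1 ]
  [ 0  1  0   0 ]
  [ 0  0  1   0 ]
  [ 0  0  0   1 ]
r1 ← r1 + r4
  [ 1  1  0  0 ]
  [ 0  1  0  0 ]
  [ 0  0  1  0 ]
  [ 0  0  0  1 ]
r1 ← r1 − r2
  [ 1  0  0  0 ]
  [ 0  1  0  0 ]
  [ 0  0  1  0 ]
  [ 0  0  0  1 ]
Pivot columns are the columns containing a leading 1.

1, 2, 3, 4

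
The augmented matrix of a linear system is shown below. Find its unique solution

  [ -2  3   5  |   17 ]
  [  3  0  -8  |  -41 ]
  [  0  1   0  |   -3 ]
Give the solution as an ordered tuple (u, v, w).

R1 → -1/2·R1
  [ 1  -3/2  -5/2  |  -17/2 ]
  [ 3     0    -8  |    -41 ]
  [ 0     1     0  |     -3 ]
R2 → R2 − 3·R1
  [ 1  -3/2  -5/2  |  -17/2 ]
  [ 0   9/2  -1/2  |  -31/2 ]
  [ 0     1     0  |     -3 ]
R2 → 2/9·R2
  [ 1  -3/2  -5/2  |  -17/2 ]
  [ 0     1  -1/9  |  -31/9 ]
  [ 0     1     0  |     -3 ]
R3 → R3 − R2
  [ 1  -3/2  -5/2  |  -17/2 ]
  [ 0     1  -1/9  |  -31/9 ]
  [ 0     0   1/9  |    4/9 ]
R3 → 9·R3
  [ 1  -3/2  -5/2  |  -17/2 ]
  [ 0     1  -1/9  |  -31/9 ]
  [ 0     0     1  |      4 ]
R2 → R2 + 1/9·R3
  [ 1  -3/2  -5/2  |  -17/2 ]
  [ 0     1     0  |     -3 ]
  [ 0     0     1  |      4 ]
R1 → R1 + 5/2·R3
  [ 1  -3/2  0  |  3/2 ]
  [ 0     1  0  |   -3 ]
  [ 0     0  1  |    4 ]
R1 → R1 + 3/2·R2
  [ 1  0  0  |  -3 ]
  [ 0  1  0  |  -3 ]
  [ 0  0  1  |   4 ]
Reading off the last column: u = -3, v = -3, w = 4.

(-3, -3, 4)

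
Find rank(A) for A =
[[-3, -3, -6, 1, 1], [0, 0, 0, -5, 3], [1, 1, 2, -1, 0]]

rank = 3

r1 -> -1/3·r1
  [ 1  1  2  -1/3  -1/3 ]
  [ 0  0  0    -5     3 ]
  [ 1  1  2    -1     0 ]
r3 -> r3 − r1
  [ 1  1  2  -1/3  -1/3 ]
  [ 0  0  0    -5     3 ]
  [ 0  0  0  -2/3   1/3 ]
r2 -> -1/5·r2
  [ 1  1  2  -1/3  -1/3 ]
  [ 0  0  0     1  -3/5 ]
  [ 0  0  0  -2/3   1/3 ]
r3 -> r3 + 2/3·r2
  [ 1  1  2  -1/3   -1/3 ]
  [ 0  0  0     1   -3/5 ]
  [ 0  0  0     0  -1/15 ]
r3 -> -15·r3
  [ 1  1  2  -1/3  -1/3 ]
  [ 0  0  0     1  -3/5 ]
  [ 0  0  0     0     1 ]
r2 -> r2 + 3/5·r3
  [ 1  1  2  -1/3  -1/3 ]
  [ 0  0  0     1     0 ]
  [ 0  0  0     0     1 ]
r1 -> r1 + 1/3·r3
  [ 1  1  2  -1/3  0 ]
  [ 0  0  0     1  0 ]
  [ 0  0  0     0  1 ]
r1 -> r1 + 1/3·r2
  [ 1  1  2  0  0 ]
  [ 0  0  0  1  0 ]
  [ 0  0  0  0  1 ]
The reduced form has 3 nonzero rows.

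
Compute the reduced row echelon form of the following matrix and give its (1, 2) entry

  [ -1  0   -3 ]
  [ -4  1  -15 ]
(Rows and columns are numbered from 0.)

ρ1 -> -1·ρ1
  [  1  0    3 ]
  [ -4  1  -15 ]
ρ2 -> ρ2 + 4·ρ1
  [ 1  0   3 ]
  [ 0  1  -3 ]

-3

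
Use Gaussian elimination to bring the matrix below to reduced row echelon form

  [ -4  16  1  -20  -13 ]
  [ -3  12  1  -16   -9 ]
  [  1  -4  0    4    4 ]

[[1, -4, 0, 4, 4], [0, 0, 1, -4, 3], [0, 0, 0, 0, 0]]

R1 ← -1/4·R1
  [  1  -4  -1/4    5  13/4 ]
  [ -3  12     1  -16    -9 ]
  [  1  -4     0    4     4 ]
R2 ← R2 + 3·R1
  [ 1  -4  -1/4   5  13/4 ]
  [ 0   0   1/4  -1   3/4 ]
  [ 1  -4     0   4     4 ]
R3 ← R3 − R1
  [ 1  -4  -1/4   5  13/4 ]
  [ 0   0   1/4  -1   3/4 ]
  [ 0   0   1/4  -1   3/4 ]
R2 ← 4·R2
  [ 1  -4  -1/4   5  13/4 ]
  [ 0   0     1  -4     3 ]
  [ 0   0   1/4  -1   3/4 ]
R3 ← R3 − 1/4·R2
  [ 1  -4  -1/4   5  13/4 ]
  [ 0   0     1  -4     3 ]
  [ 0   0     0   0     0 ]
R1 ← R1 + 1/4·R2
  [ 1  -4  0   4  4 ]
  [ 0   0  1  -4  3 ]
  [ 0   0  0   0  0 ]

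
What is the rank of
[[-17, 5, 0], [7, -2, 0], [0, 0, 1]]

ρ1 → -1/17·ρ1
  [ 1  -5/17  0 ]
  [ 7     -2  0 ]
  [ 0      0  1 ]
ρ2 → ρ2 − 7·ρ1
  [ 1  -5/17  0 ]
  [ 0   1/17  0 ]
  [ 0      0  1 ]
ρ2 → 17·ρ2
  [ 1  -5/17  0 ]
  [ 0      1  0 ]
  [ 0      0  1 ]
ρ1 → ρ1 + 5/17·ρ2
  [ 1  0  0 ]
  [ 0  1  0 ]
  [ 0  0  1 ]
The reduced form has 3 nonzero rows.

rank = 3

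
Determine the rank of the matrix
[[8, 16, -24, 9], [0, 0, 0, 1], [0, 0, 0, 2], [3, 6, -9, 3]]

rank = 2

Multiply R1 by 1/8.
  [ 1  2  -3  9/8 ]
  [ 0  0   0    1 ]
  [ 0  0   0    2 ]
  [ 3  6  -9    3 ]
Subtract 3 times R1 from R4.
  [ 1  2  -3   9/8 ]
  [ 0  0   0     1 ]
  [ 0  0   0     2 ]
  [ 0  0   0  -3/8 ]
Subtract 2 times R2 from R3.
  [ 1  2  -3   9/8 ]
  [ 0  0   0     1 ]
  [ 0  0   0     0 ]
  [ 0  0   0  -3/8 ]
Add 3/8 times R2 to R4.
  [ 1  2  -3  9/8 ]
  [ 0  0   0    1 ]
  [ 0  0   0    0 ]
  [ 0  0   0    0 ]
Subtract 9/8 times R2 from R1.
  [ 1  2  -3  0 ]
  [ 0  0   0  1 ]
  [ 0  0   0  0 ]
  [ 0  0   0  0 ]
The reduced form has 2 nonzero rows.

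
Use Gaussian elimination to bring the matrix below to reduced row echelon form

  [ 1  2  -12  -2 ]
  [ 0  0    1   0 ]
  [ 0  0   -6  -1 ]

r3 -> r3 + 6·r2
  [ 1  2  -12  -2 ]
  [ 0  0    1   0 ]
  [ 0  0    0  -1 ]
r3 -> -1·r3
  [ 1  2  -12  -2 ]
  [ 0  0    1   0 ]
  [ 0  0    0   1 ]
r1 -> r1 + 2·r3
  [ 1  2  -12  0 ]
  [ 0  0    1  0 ]
  [ 0  0    0  1 ]
r1 -> r1 + 12·r2
  [ 1  2  0  0 ]
  [ 0  0  1  0 ]
  [ 0  0  0  1 ]

[[1, 2, 0, 0], [0, 0, 1, 0], [0, 0, 0, 1]]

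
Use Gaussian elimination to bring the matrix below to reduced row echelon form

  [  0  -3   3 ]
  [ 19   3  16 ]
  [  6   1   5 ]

R1 ↔ R2
  [ 19   3  16 ]
  [  0  -3   3 ]
  [  6   1   5 ]
R1 := 1/19·R1
  [ 1  3/19  16/19 ]
  [ 0    -3      3 ]
  [ 6     1      5 ]
R3 := R3 − 6·R1
  [ 1  3/19  16/19 ]
  [ 0    -3      3 ]
  [ 0  1/19  -1/19 ]
R2 := -1/3·R2
  [ 1  3/19  16/19 ]
  [ 0     1     -1 ]
  [ 0  1/19  -1/19 ]
R3 := R3 − 1/19·R2
  [ 1  3/19  16/19 ]
  [ 0     1     -1 ]
  [ 0     0      0 ]
R1 := R1 − 3/19·R2
  [ 1  0   1 ]
  [ 0  1  -1 ]
  [ 0  0   0 ]

[[1, 0, 1], [0, 1, -1], [0, 0, 0]]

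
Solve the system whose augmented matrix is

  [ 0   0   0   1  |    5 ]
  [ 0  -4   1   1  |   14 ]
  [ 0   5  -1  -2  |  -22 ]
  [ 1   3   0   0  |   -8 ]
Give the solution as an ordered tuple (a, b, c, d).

(1, -3, -3, 5)

r1 ↔ r4
  [ 1   3   0   0  |   -8 ]
  [ 0  -4   1   1  |   14 ]
  [ 0   5  -1  -2  |  -22 ]
  [ 0   0   0   1  |    5 ]
r2 → -1/4·r2
  [ 1  3     0     0  |    -8 ]
  [ 0  1  -1/4  -1/4  |  -7/2 ]
  [ 0  5    -1    -2  |   -22 ]
  [ 0  0     0     1  |     5 ]
r3 → r3 − 5·r2
  [ 1  3     0     0  |    -8 ]
  [ 0  1  -1/4  -1/4  |  -7/2 ]
  [ 0  0   1/4  -3/4  |  -9/2 ]
  [ 0  0     0     1  |     5 ]
r3 → 4·r3
  [ 1  3     0     0  |    -8 ]
  [ 0  1  -1/4  -1/4  |  -7/2 ]
  [ 0  0     1    -3  |   -18 ]
  [ 0  0     0     1  |     5 ]
r3 → r3 + 3·r4
  [ 1  3     0     0  |    -8 ]
  [ 0  1  -1/4  -1/4  |  -7/2 ]
  [ 0  0     1     0  |    -3 ]
  [ 0  0     0     1  |     5 ]
r2 → r2 + 1/4·r4
  [ 1  3     0  0  |    -8 ]
  [ 0  1  -1/4  0  |  -9/4 ]
  [ 0  0     1  0  |    -3 ]
  [ 0  0     0  1  |     5 ]
r2 → r2 + 1/4·r3
  [ 1  3  0  0  |  -8 ]
  [ 0  1  0  0  |  -3 ]
  [ 0  0  1  0  |  -3 ]
  [ 0  0  0  1  |   5 ]
r1 → r1 − 3·r2
  [ 1  0  0  0  |   1 ]
  [ 0  1  0  0  |  -3 ]
  [ 0  0  1  0  |  -3 ]
  [ 0  0  0  1  |   5 ]
Reading off the last column: a = 1, b = -3, c = -3, d = 5.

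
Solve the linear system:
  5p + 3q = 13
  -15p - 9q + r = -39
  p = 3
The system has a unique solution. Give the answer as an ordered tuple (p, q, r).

(3, -2/3, 0)

Form the augmented matrix and row-reduce:
  [   5   3  0  |   13 ]
  [ -15  -9  1  |  -39 ]
  [   1   0  0  |    3 ]
R1 → 1/5·R1
R2 → R2 + 15·R1
R3 → R3 − R1
R2 <=> R3
R2 → -5/3·R2
R1 → R1 − 3/5·R2
Reading off the last column: p = 3, q = -2/3, r = 0.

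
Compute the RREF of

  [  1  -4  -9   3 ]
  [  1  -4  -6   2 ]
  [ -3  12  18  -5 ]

R2 -> R2 − R1
  [  1  -4  -9   3 ]
  [  0   0   3  -1 ]
  [ -3  12  18  -5 ]
R3 -> R3 + 3·R1
  [ 1  -4  -9   3 ]
  [ 0   0   3  -1 ]
  [ 0   0  -9   4 ]
R2 -> 1/3·R2
  [ 1  -4  -9     3 ]
  [ 0   0   1  -1/3 ]
  [ 0   0  -9     4 ]
R3 -> R3 + 9·R2
  [ 1  -4  -9     3 ]
  [ 0   0   1  -1/3 ]
  [ 0   0   0     1 ]
R2 -> R2 + 1/3·R3
  [ 1  -4  -9  3 ]
  [ 0   0   1  0 ]
  [ 0   0   0  1 ]
R1 -> R1 − 3·R3
  [ 1  -4  -9  0 ]
  [ 0   0   1  0 ]
  [ 0   0   0  1 ]
R1 -> R1 + 9·R2
  [ 1  -4  0  0 ]
  [ 0   0  1  0 ]
  [ 0   0  0  1 ]

[[1, -4, 0, 0], [0, 0, 1, 0], [0, 0, 0, 1]]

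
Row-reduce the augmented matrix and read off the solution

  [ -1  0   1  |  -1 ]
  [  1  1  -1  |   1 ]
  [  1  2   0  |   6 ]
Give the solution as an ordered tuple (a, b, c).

Multiply r1 by -1.
  [ 1  0  -1  |  1 ]
  [ 1  1  -1  |  1 ]
  [ 1  2   0  |  6 ]
Subtract r1 from r2.
  [ 1  0  -1  |  1 ]
  [ 0  1   0  |  0 ]
  [ 1  2   0  |  6 ]
Subtract r1 from r3.
  [ 1  0  -1  |  1 ]
  [ 0  1   0  |  0 ]
  [ 0  2   1  |  5 ]
Subtract 2 times r2 from r3.
  [ 1  0  -1  |  1 ]
  [ 0  1   0  |  0 ]
  [ 0  0   1  |  5 ]
Add r3 to r1.
  [ 1  0  0  |  6 ]
  [ 0  1  0  |  0 ]
  [ 0  0  1  |  5 ]
Reading off the last column: a = 6, b = 0, c = 5.

(6, 0, 5)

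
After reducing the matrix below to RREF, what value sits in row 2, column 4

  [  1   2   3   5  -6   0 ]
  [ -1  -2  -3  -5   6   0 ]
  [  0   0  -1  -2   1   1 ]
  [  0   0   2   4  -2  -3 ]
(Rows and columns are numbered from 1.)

R2 → R2 + R1
  [ 1  2   3   5  -6   0 ]
  [ 0  0   0   0   0   0 ]
  [ 0  0  -1  -2   1   1 ]
  [ 0  0   2   4  -2  -3 ]
R2 ↔ R3
  [ 1  2   3   5  -6   0 ]
  [ 0  0  -1  -2   1   1 ]
  [ 0  0   0   0   0   0 ]
  [ 0  0   2   4  -2  -3 ]
R2 → -1·R2
  [ 1  2  3  5  -6   0 ]
  [ 0  0  1  2  -1  -1 ]
  [ 0  0  0  0   0   0 ]
  [ 0  0  2  4  -2  -3 ]
R4 → R4 − 2·R2
  [ 1  2  3  5  -6   0 ]
  [ 0  0  1  2  -1  -1 ]
  [ 0  0  0  0   0   0 ]
  [ 0  0  0  0   0  -1 ]
R3 ↔ R4
  [ 1  2  3  5  -6   0 ]
  [ 0  0  1  2  -1  -1 ]
  [ 0  0  0  0   0  -1 ]
  [ 0  0  0  0   0   0 ]
R3 → -1·R3
  [ 1  2  3  5  -6   0 ]
  [ 0  0  1  2  -1  -1 ]
  [ 0  0  0  0   0   1 ]
  [ 0  0  0  0   0   0 ]
R2 → R2 + R3
  [ 1  2  3  5  -6  0 ]
  [ 0  0  1  2  -1  0 ]
  [ 0  0  0  0   0  1 ]
  [ 0  0  0  0   0  0 ]
R1 → R1 − 3·R2
  [ 1  2  0  -1  -3  0 ]
  [ 0  0  1   2  -1  0 ]
  [ 0  0  0   0   0  1 ]
  [ 0  0  0   0   0  0 ]

2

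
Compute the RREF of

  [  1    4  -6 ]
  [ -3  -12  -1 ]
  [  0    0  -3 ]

[[1, 4, 0], [0, 0, 1], [0, 0, 0]]

R2 → R2 + 3·R1
  [ 1  4   -6 ]
  [ 0  0  -19 ]
  [ 0  0   -3 ]
R2 → -1/19·R2
  [ 1  4  -6 ]
  [ 0  0   1 ]
  [ 0  0  -3 ]
R3 → R3 + 3·R2
  [ 1  4  -6 ]
  [ 0  0   1 ]
  [ 0  0   0 ]
R1 → R1 + 6·R2
  [ 1  4  0 ]
  [ 0  0  1 ]
  [ 0  0  0 ]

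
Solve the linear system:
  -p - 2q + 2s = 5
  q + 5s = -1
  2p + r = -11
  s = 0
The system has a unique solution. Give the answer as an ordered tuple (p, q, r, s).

Form the augmented matrix and row-reduce:
  [ -1  -2  0  2  |    5 ]
  [  0   1  0  5  |   -1 ]
  [  2   0  1  0  |  -11 ]
  [  0   0  0  1  |    0 ]
Multiply R1 by -1.
Subtract 2 times R1 from R3.
Add 4 times R2 to R3.
Subtract 24 times R4 from R3.
Subtract 5 times R4 from R2.
Add 2 times R4 to R1.
Subtract 2 times R2 from R1.
Reading off the last column: p = -3, q = -1, r = -5, s = 0.

(-3, -1, -5, 0)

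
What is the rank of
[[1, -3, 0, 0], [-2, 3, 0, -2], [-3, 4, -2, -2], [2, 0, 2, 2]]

ρ2 := ρ2 + 2·ρ1
  [  1  -3   0   0 ]
  [  0  -3   0  -2 ]
  [ -3   4  -2  -2 ]
  [  2   0   2   2 ]
ρ3 := ρ3 + 3·ρ1
  [ 1  -3   0   0 ]
  [ 0  -3   0  -2 ]
  [ 0  -5  -2  -2 ]
  [ 2   0   2   2 ]
ρ4 := ρ4 − 2·ρ1
  [ 1  -3   0   0 ]
  [ 0  -3   0  -2 ]
  [ 0  -5  -2  -2 ]
  [ 0   6   2   2 ]
ρ2 := -1/3·ρ2
  [ 1  -3   0    0 ]
  [ 0   1   0  2/3 ]
  [ 0  -5  -2   -2 ]
  [ 0   6   2    2 ]
ρ3 := ρ3 + 5·ρ2
  [ 1  -3   0    0 ]
  [ 0   1   0  2/3 ]
  [ 0   0  -2  4/3 ]
  [ 0   6   2    2 ]
ρ4 := ρ4 − 6·ρ2
  [ 1  -3   0    0 ]
  [ 0   1   0  2/3 ]
  [ 0   0  -2  4/3 ]
  [ 0   0   2   -2 ]
ρ3 := -1/2·ρ3
  [ 1  -3  0     0 ]
  [ 0   1  0   2/3 ]
  [ 0   0  1  -2/3 ]
  [ 0   0  2    -2 ]
ρ4 := ρ4 − 2·ρ3
  [ 1  -3  0     0 ]
  [ 0   1  0   2/3 ]
  [ 0   0  1  -2/3 ]
  [ 0   0  0  -2/3 ]
ρ4 := -3/2·ρ4
  [ 1  -3  0     0 ]
  [ 0   1  0   2/3 ]
  [ 0   0  1  -2/3 ]
  [ 0   0  0     1 ]
ρ3 := ρ3 + 2/3·ρ4
  [ 1  -3  0    0 ]
  [ 0   1  0  2/3 ]
  [ 0   0  1    0 ]
  [ 0   0  0    1 ]
ρ2 := ρ2 − 2/3·ρ4
  [ 1  -3  0  0 ]
  [ 0   1  0  0 ]
  [ 0   0  1  0 ]
  [ 0   0  0  1 ]
ρ1 := ρ1 + 3·ρ2
  [ 1  0  0  0 ]
  [ 0  1  0  0 ]
  [ 0  0  1  0 ]
  [ 0  0  0  1 ]
The reduced form has 4 nonzero rows.

rank = 4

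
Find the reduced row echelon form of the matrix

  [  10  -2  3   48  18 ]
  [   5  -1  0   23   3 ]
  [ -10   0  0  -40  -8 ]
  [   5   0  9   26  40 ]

Multiply r1 by 1/10.
  [   1  -1/5  3/10  24/5  9/5 ]
  [   5    -1     0    23    3 ]
  [ -10     0     0   -40   -8 ]
  [   5     0     9    26   40 ]
Subtract 5 times r1 from r2.
  [   1  -1/5  3/10  24/5  9/5 ]
  [   0     0  -3/2    -1   -6 ]
  [ -10     0     0   -40   -8 ]
  [   5     0     9    26   40 ]
Add 10 times r1 to r3.
  [ 1  -1/5  3/10  24/5  9/5 ]
  [ 0     0  -3/2    -1   -6 ]
  [ 0    -2     3     8   10 ]
  [ 5     0     9    26   40 ]
Subtract 5 times r1 from r4.
  [ 1  -1/5  3/10  24/5  9/5 ]
  [ 0     0  -3/2    -1   -6 ]
  [ 0    -2     3     8   10 ]
  [ 0     1  15/2     2   31 ]
Swap r2 and r3.
  [ 1  -1/5  3/10  24/5  9/5 ]
  [ 0    -2     3     8   10 ]
  [ 0     0  -3/2    -1   -6 ]
  [ 0     1  15/2     2   31 ]
Multiply r2 by -1/2.
  [ 1  -1/5  3/10  24/5  9/5 ]
  [ 0     1  -3/2    -4   -5 ]
  [ 0     0  -3/2    -1   -6 ]
  [ 0     1  15/2     2   31 ]
Subtract r2 from r4.
  [ 1  -1/5  3/10  24/5  9/5 ]
  [ 0     1  -3/2    -4   -5 ]
  [ 0     0  -3/2    -1   -6 ]
  [ 0     0     9     6   36 ]
Multiply r3 by -2/3.
  [ 1  -1/5  3/10  24/5  9/5 ]
  [ 0     1  -3/2    -4   -5 ]
  [ 0     0     1   2/3    4 ]
  [ 0     0     9     6   36 ]
Subtract 9 times r3 from r4.
  [ 1  -1/5  3/10  24/5  9/5 ]
  [ 0     1  -3/2    -4   -5 ]
  [ 0     0     1   2/3    4 ]
  [ 0     0     0     0    0 ]
Add 3/2 times r3 to r2.
  [ 1  -1/5  3/10  24/5  9/5 ]
  [ 0     1     0    -3    1 ]
  [ 0     0     1   2/3    4 ]
  [ 0     0     0     0    0 ]
Subtract 3/10 times r3 from r1.
  [ 1  -1/5  0  23/5  3/5 ]
  [ 0     1  0    -3    1 ]
  [ 0     0  1   2/3    4 ]
  [ 0     0  0     0    0 ]
Add 1/5 times r2 to r1.
  [ 1  0  0    4  4/5 ]
  [ 0  1  0   -3    1 ]
  [ 0  0  1  2/3    4 ]
  [ 0  0  0    0    0 ]

[[1, 0, 0, 4, 4/5], [0, 1, 0, -3, 1], [0, 0, 1, 2/3, 4], [0, 0, 0, 0, 0]]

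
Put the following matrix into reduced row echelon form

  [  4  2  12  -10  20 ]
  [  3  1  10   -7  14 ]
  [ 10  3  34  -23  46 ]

[[1, 0, 4, -2, 4], [0, 1, -2, -1, 2], [0, 0, 0, 0, 0]]

R1 := 1/4·R1
  [  1  1/2   3  -5/2   5 ]
  [  3    1  10    -7  14 ]
  [ 10    3  34   -23  46 ]
R2 := R2 − 3·R1
  [  1   1/2   3  -5/2   5 ]
  [  0  -1/2   1   1/2  -1 ]
  [ 10     3  34   -23  46 ]
R3 := R3 − 10·R1
  [ 1   1/2  3  -5/2   5 ]
  [ 0  -1/2  1   1/2  -1 ]
  [ 0    -2  4     2  -4 ]
R2 := -2·R2
  [ 1  1/2   3  -5/2   5 ]
  [ 0    1  -2    -1   2 ]
  [ 0   -2   4     2  -4 ]
R3 := R3 + 2·R2
  [ 1  1/2   3  -5/2  5 ]
  [ 0    1  -2    -1  2 ]
  [ 0    0   0     0  0 ]
R1 := R1 − 1/2·R2
  [ 1  0   4  -2  4 ]
  [ 0  1  -2  -1  2 ]
  [ 0  0   0   0  0 ]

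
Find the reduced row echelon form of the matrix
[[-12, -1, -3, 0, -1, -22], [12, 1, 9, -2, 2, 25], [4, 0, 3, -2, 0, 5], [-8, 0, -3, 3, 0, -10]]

[[1, 0, 0, -1/4, 0, 5/4], [0, 1, 0, 4, 0, 4], [0, 0, 1, -1/3, 0, 0], [0, 0, 0, 0, 1, 3]]

ρ1 → -1/12·ρ1
  [  1  1/12  1/4   0  1/12  11/6 ]
  [ 12     1    9  -2     2    25 ]
  [  4     0    3  -2     0     5 ]
  [ -8     0   -3   3     0   -10 ]
ρ2 → ρ2 − 12·ρ1
  [  1  1/12  1/4   0  1/12  11/6 ]
  [  0     0    6  -2     1     3 ]
  [  4     0    3  -2     0     5 ]
  [ -8     0   -3   3     0   -10 ]
ρ3 → ρ3 − 4·ρ1
  [  1  1/12  1/4   0  1/12  11/6 ]
  [  0     0    6  -2     1     3 ]
  [  0  -1/3    2  -2  -1/3  -7/3 ]
  [ -8     0   -3   3     0   -10 ]
ρ4 → ρ4 + 8·ρ1
  [ 1  1/12  1/4   0  1/12  11/6 ]
  [ 0     0    6  -2     1     3 ]
  [ 0  -1/3    2  -2  -1/3  -7/3 ]
  [ 0   2/3   -1   3   2/3  14/3 ]
ρ2 ↔ ρ3
  [ 1  1/12  1/4   0  1/12  11/6 ]
  [ 0  -1/3    2  -2  -1/3  -7/3 ]
  [ 0     0    6  -2     1     3 ]
  [ 0   2/3   -1   3   2/3  14/3 ]
ρ2 → -3·ρ2
  [ 1  1/12  1/4   0  1/12  11/6 ]
  [ 0     1   -6   6     1     7 ]
  [ 0     0    6  -2     1     3 ]
  [ 0   2/3   -1   3   2/3  14/3 ]
ρ4 → ρ4 − 2/3·ρ2
  [ 1  1/12  1/4   0  1/12  11/6 ]
  [ 0     1   -6   6     1     7 ]
  [ 0     0    6  -2     1     3 ]
  [ 0     0    3  -1     0     0 ]
ρ3 → 1/6·ρ3
  [ 1  1/12  1/4     0  1/12  11/6 ]
  [ 0     1   -6     6     1     7 ]
  [ 0     0    1  -1/3   1/6   1/2 ]
  [ 0     0    3    -1     0     0 ]
ρ4 → ρ4 − 3·ρ3
  [ 1  1/12  1/4     0  1/12  11/6 ]
  [ 0     1   -6     6     1     7 ]
  [ 0     0    1  -1/3   1/6   1/2 ]
  [ 0     0    0     0  -1/2  -3/2 ]
ρ4 → -2·ρ4
  [ 1  1/12  1/4     0  1/12  11/6 ]
  [ 0     1   -6     6     1     7 ]
  [ 0     0    1  -1/3   1/6   1/2 ]
  [ 0     0    0     0     1     3 ]
ρ3 → ρ3 − 1/6·ρ4
  [ 1  1/12  1/4     0  1/12  11/6 ]
  [ 0     1   -6     6     1     7 ]
  [ 0     0    1  -1/3     0     0 ]
  [ 0     0    0     0     1     3 ]
ρ2 → ρ2 − ρ4
  [ 1  1/12  1/4     0  1/12  11/6 ]
  [ 0     1   -6     6     0     4 ]
  [ 0     0    1  -1/3     0     0 ]
  [ 0     0    0     0     1     3 ]
ρ1 → ρ1 − 1/12·ρ4
  [ 1  1/12  1/4     0  0  19/12 ]
  [ 0     1   -6     6  0      4 ]
  [ 0     0    1  -1/3  0      0 ]
  [ 0     0    0     0  1      3 ]
ρ2 → ρ2 + 6·ρ3
  [ 1  1/12  1/4     0  0  19/12 ]
  [ 0     1    0     4  0      4 ]
  [ 0     0    1  -1/3  0      0 ]
  [ 0     0    0     0  1      3 ]
ρ1 → ρ1 − 1/4·ρ3
  [ 1  1/12  0  1/12  0  19/12 ]
  [ 0     1  0     4  0      4 ]
  [ 0     0  1  -1/3  0      0 ]
  [ 0     0  0     0  1      3 ]
ρ1 → ρ1 − 1/12·ρ2
  [ 1  0  0  -1/4  0  5/4 ]
  [ 0  1  0     4  0    4 ]
  [ 0  0  1  -1/3  0    0 ]
  [ 0  0  0     0  1    3 ]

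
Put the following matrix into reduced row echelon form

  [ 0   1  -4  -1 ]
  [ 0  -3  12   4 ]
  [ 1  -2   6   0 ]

ρ1 ↔ ρ3
  [ 1  -2   6   0 ]
  [ 0  -3  12   4 ]
  [ 0   1  -4  -1 ]
ρ2 -> -1/3·ρ2
  [ 1  -2   6     0 ]
  [ 0   1  -4  -4/3 ]
  [ 0   1  -4    -1 ]
ρ3 -> ρ3 − ρ2
  [ 1  -2   6     0 ]
  [ 0   1  -4  -4/3 ]
  [ 0   0   0   1/3 ]
ρ3 -> 3·ρ3
  [ 1  -2   6     0 ]
  [ 0   1  -4  -4/3 ]
  [ 0   0   0     1 ]
ρ2 -> ρ2 + 4/3·ρ3
  [ 1  -2   6  0 ]
  [ 0   1  -4  0 ]
  [ 0   0   0  1 ]
ρ1 -> ρ1 + 2·ρ2
  [ 1  0  -2  0 ]
  [ 0  1  -4  0 ]
  [ 0  0   0  1 ]

[[1, 0, -2, 0], [0, 1, -4, 0], [0, 0, 0, 1]]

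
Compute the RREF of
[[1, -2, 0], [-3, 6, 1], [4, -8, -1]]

[[1, -2, 0], [0, 0, 1], [0, 0, 0]]

Add 3 times ρ1 to ρ2.
  [ 1  -2   0 ]
  [ 0   0   1 ]
  [ 4  -8  -1 ]
Subtract 4 times ρ1 from ρ3.
  [ 1  -2   0 ]
  [ 0   0   1 ]
  [ 0   0  -1 ]
Add ρ2 to ρ3.
  [ 1  -2  0 ]
  [ 0   0  1 ]
  [ 0   0  0 ]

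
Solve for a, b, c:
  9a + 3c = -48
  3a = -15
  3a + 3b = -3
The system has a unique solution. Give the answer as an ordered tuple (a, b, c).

(-5, 4, -1)

Form the augmented matrix and row-reduce:
  [ 9  0  3  |  -48 ]
  [ 3  0  0  |  -15 ]
  [ 3  3  0  |   -3 ]
Multiply R1 by 1/9.
  [ 1  0  1/3  |  -16/3 ]
  [ 3  0    0  |    -15 ]
  [ 3  3    0  |     -3 ]
Subtract 3 times R1 from R2.
  [ 1  0  1/3  |  -16/3 ]
  [ 0  0   -1  |      1 ]
  [ 3  3    0  |     -3 ]
Subtract 3 times R1 from R3.
  [ 1  0  1/3  |  -16/3 ]
  [ 0  0   -1  |      1 ]
  [ 0  3   -1  |     13 ]
Swap R2 and R3.
  [ 1  0  1/3  |  -16/3 ]
  [ 0  3   -1  |     13 ]
  [ 0  0   -1  |      1 ]
Multiply R2 by 1/3.
  [ 1  0   1/3  |  -16/3 ]
  [ 0  1  -1/3  |   13/3 ]
  [ 0  0    -1  |      1 ]
Multiply R3 by -1.
  [ 1  0   1/3  |  -16/3 ]
  [ 0  1  -1/3  |   13/3 ]
  [ 0  0     1  |     -1 ]
Add 1/3 times R3 to R2.
  [ 1  0  1/3  |  -16/3 ]
  [ 0  1    0  |      4 ]
  [ 0  0    1  |     -1 ]
Subtract 1/3 times R3 from R1.
  [ 1  0  0  |  -5 ]
  [ 0  1  0  |   4 ]
  [ 0  0  1  |  -1 ]
Reading off the last column: a = -5, b = 4, c = -1.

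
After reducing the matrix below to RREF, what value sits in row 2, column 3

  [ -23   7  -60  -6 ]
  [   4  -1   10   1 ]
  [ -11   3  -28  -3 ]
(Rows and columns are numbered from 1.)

r1 := -1/23·r1
r2 := r2 − 4·r1
r3 := r3 + 11·r1
r2 := 23/5·r2
r3 := r3 + 8/23·r2
r3 := -5·r3
r2 := r2 + 1/5·r3
r1 := r1 − 6/23·r3
r1 := r1 + 7/23·r2

-2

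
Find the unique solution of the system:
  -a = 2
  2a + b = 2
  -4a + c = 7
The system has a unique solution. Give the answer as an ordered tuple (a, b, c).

Form the augmented matrix and row-reduce:
  [ -1  0  0  |  2 ]
  [  2  1  0  |  2 ]
  [ -4  0  1  |  7 ]
r1 → -1·r1
r2 → r2 − 2·r1
r3 → r3 + 4·r1
Reading off the last column: a = -2, b = 6, c = -1.

(-2, 6, -1)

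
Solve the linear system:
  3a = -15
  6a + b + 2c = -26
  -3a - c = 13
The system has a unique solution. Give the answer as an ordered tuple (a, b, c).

Form the augmented matrix and row-reduce:
  [  3  0   0  |  -15 ]
  [  6  1   2  |  -26 ]
  [ -3  0  -1  |   13 ]
Multiply r1 by 1/3.
Subtract 6 times r1 from r2.
Add 3 times r1 to r3.
Multiply r3 by -1.
Subtract 2 times r3 from r2.
Reading off the last column: a = -5, b = 0, c = 2.

(-5, 0, 2)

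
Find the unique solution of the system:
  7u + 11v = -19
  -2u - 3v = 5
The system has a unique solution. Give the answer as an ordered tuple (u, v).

Form the augmented matrix and row-reduce:
  [  7  11  |  -19 ]
  [ -2  -3  |    5 ]
Multiply r1 by 1/7.
  [  1  11/7  |  -19/7 ]
  [ -2    -3  |      5 ]
Add 2 times r1 to r2.
  [ 1  11/7  |  -19/7 ]
  [ 0   1/7  |   -3/7 ]
Multiply r2 by 7.
  [ 1  11/7  |  -19/7 ]
  [ 0     1  |     -3 ]
Subtract 11/7 times r2 from r1.
  [ 1  0  |   2 ]
  [ 0  1  |  -3 ]
Reading off the last column: u = 2, v = -3.

(2, -3)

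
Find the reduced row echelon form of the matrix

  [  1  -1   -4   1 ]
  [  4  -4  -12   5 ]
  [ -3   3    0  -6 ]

R2 → R2 − 4·R1
R3 → R3 + 3·R1
R2 → 1/4·R2
R3 → R3 + 12·R2
R1 → R1 + 4·R2

[[1, -1, 0, 2], [0, 0, 1, 1/4], [0, 0, 0, 0]]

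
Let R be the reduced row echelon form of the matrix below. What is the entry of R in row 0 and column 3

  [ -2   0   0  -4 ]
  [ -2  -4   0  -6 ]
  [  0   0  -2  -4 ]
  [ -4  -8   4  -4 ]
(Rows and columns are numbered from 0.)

2

r1 := -1/2·r1
  [  1   0   0   2 ]
  [ -2  -4   0  -6 ]
  [  0   0  -2  -4 ]
  [ -4  -8   4  -4 ]
r2 := r2 + 2·r1
  [  1   0   0   2 ]
  [  0  -4   0  -2 ]
  [  0   0  -2  -4 ]
  [ -4  -8   4  -4 ]
r4 := r4 + 4·r1
  [ 1   0   0   2 ]
  [ 0  -4   0  -2 ]
  [ 0   0  -2  -4 ]
  [ 0  -8   4   4 ]
r2 := -1/4·r2
  [ 1   0   0    2 ]
  [ 0   1   0  1/2 ]
  [ 0   0  -2   -4 ]
  [ 0  -8   4    4 ]
r4 := r4 + 8·r2
  [ 1  0   0    2 ]
  [ 0  1   0  1/2 ]
  [ 0  0  -2   -4 ]
  [ 0  0   4    8 ]
r3 := -1/2·r3
  [ 1  0  0    2 ]
  [ 0  1  0  1/2 ]
  [ 0  0  1    2 ]
  [ 0  0  4    8 ]
r4 := r4 − 4·r3
  [ 1  0  0    2 ]
  [ 0  1  0  1/2 ]
  [ 0  0  1    2 ]
  [ 0  0  0    0 ]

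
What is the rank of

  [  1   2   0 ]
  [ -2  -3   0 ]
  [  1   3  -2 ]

rank = 3

Add 2 times R1 to R2.
  [ 1  2   0 ]
  [ 0  1   0 ]
  [ 1  3  -2 ]
Subtract R1 from R3.
  [ 1  2   0 ]
  [ 0  1   0 ]
  [ 0  1  -2 ]
Subtract R2 from R3.
  [ 1  2   0 ]
  [ 0  1   0 ]
  [ 0  0  -2 ]
Multiply R3 by -1/2.
  [ 1  2  0 ]
  [ 0  1  0 ]
  [ 0  0  1 ]
Subtract 2 times R2 from R1.
  [ 1  0  0 ]
  [ 0  1  0 ]
  [ 0  0  1 ]
The reduced form has 3 nonzero rows.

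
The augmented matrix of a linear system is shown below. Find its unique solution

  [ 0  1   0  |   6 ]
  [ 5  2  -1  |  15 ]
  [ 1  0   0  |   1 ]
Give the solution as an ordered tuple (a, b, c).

R1 <-> R2
  [ 5  2  -1  |  15 ]
  [ 0  1   0  |   6 ]
  [ 1  0   0  |   1 ]
R1 ← 1/5·R1
  [ 1  2/5  -1/5  |  3 ]
  [ 0    1     0  |  6 ]
  [ 1    0     0  |  1 ]
R3 ← R3 − R1
  [ 1   2/5  -1/5  |   3 ]
  [ 0     1     0  |   6 ]
  [ 0  -2/5   1/5  |  -2 ]
R3 ← R3 + 2/5·R2
  [ 1  2/5  -1/5  |    3 ]
  [ 0    1     0  |    6 ]
  [ 0    0   1/5  |  2/5 ]
R3 ← 5·R3
  [ 1  2/5  -1/5  |  3 ]
  [ 0    1     0  |  6 ]
  [ 0    0     1  |  2 ]
R1 ← R1 + 1/5·R3
  [ 1  2/5  0  |  17/5 ]
  [ 0    1  0  |     6 ]
  [ 0    0  1  |     2 ]
R1 ← R1 − 2/5·R2
  [ 1  0  0  |  1 ]
  [ 0  1  0  |  6 ]
  [ 0  0  1  |  2 ]
Reading off the last column: a = 1, b = 6, c = 2.

(1, 6, 2)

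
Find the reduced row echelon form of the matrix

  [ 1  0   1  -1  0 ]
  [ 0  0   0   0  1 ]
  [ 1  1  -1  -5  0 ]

R3 ← R3 − R1
  [ 1  0   1  -1  0 ]
  [ 0  0   0   0  1 ]
  [ 0  1  -2  -4  0 ]
R2 <-> R3
  [ 1  0   1  -1  0 ]
  [ 0  1  -2  -4  0 ]
  [ 0  0   0   0  1 ]

[[1, 0, 1, -1, 0], [0, 1, -2, -4, 0], [0, 0, 0, 0, 1]]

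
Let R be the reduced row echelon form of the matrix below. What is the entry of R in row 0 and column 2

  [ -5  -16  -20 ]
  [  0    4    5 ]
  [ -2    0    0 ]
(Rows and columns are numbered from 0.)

0

R1 := -1/5·R1
  [  1  16/5  4 ]
  [  0     4  5 ]
  [ -2     0  0 ]
R3 := R3 + 2·R1
  [ 1  16/5  4 ]
  [ 0     4  5 ]
  [ 0  32/5  8 ]
R2 := 1/4·R2
  [ 1  16/5    4 ]
  [ 0     1  5/4 ]
  [ 0  32/5    8 ]
R3 := R3 − 32/5·R2
  [ 1  16/5    4 ]
  [ 0     1  5/4 ]
  [ 0     0    0 ]
R1 := R1 − 16/5·R2
  [ 1  0    0 ]
  [ 0  1  5/4 ]
  [ 0  0    0 ]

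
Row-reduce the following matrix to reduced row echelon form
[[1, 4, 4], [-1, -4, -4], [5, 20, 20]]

Add R1 to R2.
Subtract 5 times R1 from R3.

[[1, 4, 4], [0, 0, 0], [0, 0, 0]]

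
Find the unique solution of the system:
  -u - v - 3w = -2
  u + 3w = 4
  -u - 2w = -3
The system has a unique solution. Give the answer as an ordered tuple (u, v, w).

Form the augmented matrix and row-reduce:
  [ -1  -1  -3  |  -2 ]
  [  1   0   3  |   4 ]
  [ -1   0  -2  |  -3 ]
Multiply R1 by -1.
  [  1  1   3  |   2 ]
  [  1  0   3  |   4 ]
  [ -1  0  -2  |  -3 ]
Subtract R1 from R2.
  [  1   1   3  |   2 ]
  [  0  -1   0  |   2 ]
  [ -1   0  -2  |  -3 ]
Add R1 to R3.
  [ 1   1  3  |   2 ]
  [ 0  -1  0  |   2 ]
  [ 0   1  1  |  -1 ]
Multiply R2 by -1.
  [ 1  1  3  |   2 ]
  [ 0  1  0  |  -2 ]
  [ 0  1  1  |  -1 ]
Subtract R2 from R3.
  [ 1  1  3  |   2 ]
  [ 0  1  0  |  -2 ]
  [ 0  0  1  |   1 ]
Subtract 3 times R3 from R1.
  [ 1  1  0  |  -1 ]
  [ 0  1  0  |  -2 ]
  [ 0  0  1  |   1 ]
Subtract R2 from R1.
  [ 1  0  0  |   1 ]
  [ 0  1  0  |  -2 ]
  [ 0  0  1  |   1 ]
Reading off the last column: u = 1, v = -2, w = 1.

(1, -2, 1)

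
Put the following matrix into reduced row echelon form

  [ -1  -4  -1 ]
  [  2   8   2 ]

R1 ← -1·R1
  [ 1  4  1 ]
  [ 2  8  2 ]
R2 ← R2 − 2·R1
  [ 1  4  1 ]
  [ 0  0  0 ]

[[1, 4, 1], [0, 0, 0]]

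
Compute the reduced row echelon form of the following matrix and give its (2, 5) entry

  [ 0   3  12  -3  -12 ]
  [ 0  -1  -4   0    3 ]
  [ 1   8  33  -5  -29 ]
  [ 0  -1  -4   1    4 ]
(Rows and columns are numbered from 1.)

-3

ρ1 <=> ρ3
  [ 1   8  33  -5  -29 ]
  [ 0  -1  -4   0    3 ]
  [ 0   3  12  -3  -12 ]
  [ 0  -1  -4   1    4 ]
ρ2 := -1·ρ2
  [ 1   8  33  -5  -29 ]
  [ 0   1   4   0   -3 ]
  [ 0   3  12  -3  -12 ]
  [ 0  -1  -4   1    4 ]
ρ3 := ρ3 − 3·ρ2
  [ 1   8  33  -5  -29 ]
  [ 0   1   4   0   -3 ]
  [ 0   0   0  -3   -3 ]
  [ 0  -1  -4   1    4 ]
ρ4 := ρ4 + ρ2
  [ 1  8  33  -5  -29 ]
  [ 0  1   4   0   -3 ]
  [ 0  0   0  -3   -3 ]
  [ 0  0   0   1    1 ]
ρ3 := -1/3·ρ3
  [ 1  8  33  -5  -29 ]
  [ 0  1   4   0   -3 ]
  [ 0  0   0   1    1 ]
  [ 0  0   0   1    1 ]
ρ4 := ρ4 − ρ3
  [ 1  8  33  -5  -29 ]
  [ 0  1   4   0   -3 ]
  [ 0  0   0   1    1 ]
  [ 0  0   0   0    0 ]
ρ1 := ρ1 + 5·ρ3
  [ 1  8  33  0  -24 ]
  [ 0  1   4  0   -3 ]
  [ 0  0   0  1    1 ]
  [ 0  0   0  0    0 ]
ρ1 := ρ1 − 8·ρ2
  [ 1  0  1  0   0 ]
  [ 0  1  4  0  -3 ]
  [ 0  0  0  1   1 ]
  [ 0  0  0  0   0 ]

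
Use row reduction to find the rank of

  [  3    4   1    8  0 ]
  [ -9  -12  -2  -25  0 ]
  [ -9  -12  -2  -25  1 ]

ρ1 := 1/3·ρ1
ρ2 := ρ2 + 9·ρ1
ρ3 := ρ3 + 9·ρ1
ρ3 := ρ3 − ρ2
ρ1 := ρ1 − 1/3·ρ2
The reduced form has 3 nonzero rows.

rank = 3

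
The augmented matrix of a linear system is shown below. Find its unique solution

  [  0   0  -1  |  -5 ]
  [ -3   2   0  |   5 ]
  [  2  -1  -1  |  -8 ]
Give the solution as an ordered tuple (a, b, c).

Swap R1 and R2.
  [ -3   2   0  |   5 ]
  [  0   0  -1  |  -5 ]
  [  2  -1  -1  |  -8 ]
Multiply R1 by -1/3.
  [ 1  -2/3   0  |  -5/3 ]
  [ 0     0  -1  |    -5 ]
  [ 2    -1  -1  |    -8 ]
Subtract 2 times R1 from R3.
  [ 1  -2/3   0  |   -5/3 ]
  [ 0     0  -1  |     -5 ]
  [ 0   1/3  -1  |  -14/3 ]
Swap R2 and R3.
  [ 1  -2/3   0  |   -5/3 ]
  [ 0   1/3  -1  |  -14/3 ]
  [ 0     0  -1  |     -5 ]
Multiply R2 by 3.
  [ 1  -2/3   0  |  -5/3 ]
  [ 0     1  -3  |   -14 ]
  [ 0     0  -1  |    -5 ]
Multiply R3 by -1.
  [ 1  -2/3   0  |  -5/3 ]
  [ 0     1  -3  |   -14 ]
  [ 0     0   1  |     5 ]
Add 3 times R3 to R2.
  [ 1  -2/3  0  |  -5/3 ]
  [ 0     1  0  |     1 ]
  [ 0     0  1  |     5 ]
Add 2/3 times R2 to R1.
  [ 1  0  0  |  -1 ]
  [ 0  1  0  |   1 ]
  [ 0  0  1  |   5 ]
Reading off the last column: a = -1, b = 1, c = 5.

(-1, 1, 5)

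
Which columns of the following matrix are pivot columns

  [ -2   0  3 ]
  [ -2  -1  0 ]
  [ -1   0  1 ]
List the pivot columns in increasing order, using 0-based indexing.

ρ1 ← -1/2·ρ1
ρ2 ← ρ2 + 2·ρ1
ρ3 ← ρ3 + ρ1
ρ2 ← -1·ρ2
ρ3 ← -2·ρ3
ρ2 ← ρ2 − 3·ρ3
ρ1 ← ρ1 + 3/2·ρ3
Pivot columns are the columns containing a leading 1.

0, 1, 2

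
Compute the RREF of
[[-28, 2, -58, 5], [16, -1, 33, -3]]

r1 := -1/28·r1
  [  1  -1/14  29/14  -5/28 ]
  [ 16     -1     33     -3 ]
r2 := r2 − 16·r1
  [ 1  -1/14  29/14  -5/28 ]
  [ 0    1/7   -1/7   -1/7 ]
r2 := 7·r2
  [ 1  -1/14  29/14  -5/28 ]
  [ 0      1     -1     -1 ]
r1 := r1 + 1/14·r2
  [ 1  0   2  -1/4 ]
  [ 0  1  -1    -1 ]

[[1, 0, 2, -1/4], [0, 1, -1, -1]]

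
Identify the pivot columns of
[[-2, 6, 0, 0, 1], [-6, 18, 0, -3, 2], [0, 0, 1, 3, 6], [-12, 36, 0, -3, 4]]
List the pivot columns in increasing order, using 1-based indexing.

1, 3, 4, 5

R1 → -1/2·R1
  [   1  -3  0   0  -1/2 ]
  [  -6  18  0  -3     2 ]
  [   0   0  1   3     6 ]
  [ -12  36  0  -3     4 ]
R2 → R2 + 6·R1
  [   1  -3  0   0  -1/2 ]
  [   0   0  0  -3    -1 ]
  [   0   0  1   3     6 ]
  [ -12  36  0  -3     4 ]
R4 → R4 + 12·R1
  [ 1  -3  0   0  -1/2 ]
  [ 0   0  0  -3    -1 ]
  [ 0   0  1   3     6 ]
  [ 0   0  0  -3    -2 ]
R2 ↔ R3
  [ 1  -3  0   0  -1/2 ]
  [ 0   0  1   3     6 ]
  [ 0   0  0  -3    -1 ]
  [ 0   0  0  -3    -2 ]
R3 → -1/3·R3
  [ 1  -3  0   0  -1/2 ]
  [ 0   0  1   3     6 ]
  [ 0   0  0   1   1/3 ]
  [ 0   0  0  -3    -2 ]
R4 → R4 + 3·R3
  [ 1  -3  0  0  -1/2 ]
  [ 0   0  1  3     6 ]
  [ 0   0  0  1   1/3 ]
  [ 0   0  0  0    -1 ]
R4 → -1·R4
  [ 1  -3  0  0  -1/2 ]
  [ 0   0  1  3     6 ]
  [ 0   0  0  1   1/3 ]
  [ 0   0  0  0     1 ]
R3 → R3 − 1/3·R4
  [ 1  -3  0  0  -1/2 ]
  [ 0   0  1  3     6 ]
  [ 0   0  0  1     0 ]
  [ 0   0  0  0     1 ]
R2 → R2 − 6·R4
  [ 1  -3  0  0  -1/2 ]
  [ 0   0  1  3     0 ]
  [ 0   0  0  1     0 ]
  [ 0   0  0  0     1 ]
R1 → R1 + 1/2·R4
  [ 1  -3  0  0  0 ]
  [ 0   0  1  3  0 ]
  [ 0   0  0  1  0 ]
  [ 0   0  0  0  1 ]
R2 → R2 − 3·R3
  [ 1  -3  0  0  0 ]
  [ 0   0  1  0  0 ]
  [ 0   0  0  1  0 ]
  [ 0   0  0  0  1 ]
Pivot columns are the columns containing a leading 1.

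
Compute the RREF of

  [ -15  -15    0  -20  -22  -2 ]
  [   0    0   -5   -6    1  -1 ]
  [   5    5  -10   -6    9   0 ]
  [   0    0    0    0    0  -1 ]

[[1, 1, 0, 0, 4/5, 0], [0, 0, 1, 0, -4/5, 0], [0, 0, 0, 1, 1/2, 0], [0, 0, 0, 0, 0, 1]]

r1 ← -1/15·r1
  [ 1  1    0  4/3  22/15  2/15 ]
  [ 0  0   -5   -6      1    -1 ]
  [ 5  5  -10   -6      9     0 ]
  [ 0  0    0    0      0    -1 ]
r3 ← r3 − 5·r1
  [ 1  1    0    4/3  22/15  2/15 ]
  [ 0  0   -5     -6      1    -1 ]
  [ 0  0  -10  -38/3    5/3  -2/3 ]
  [ 0  0    0      0      0    -1 ]
r2 ← -1/5·r2
  [ 1  1    0    4/3  22/15  2/15 ]
  [ 0  0    1    6/5   -1/5   1/5 ]
  [ 0  0  -10  -38/3    5/3  -2/3 ]
  [ 0  0    0      0      0    -1 ]
r3 ← r3 + 10·r2
  [ 1  1  0   4/3  22/15  2/15 ]
  [ 0  0  1   6/5   -1/5   1/5 ]
  [ 0  0  0  -2/3   -1/3   4/3 ]
  [ 0  0  0     0      0    -1 ]
r3 ← -3/2·r3
  [ 1  1  0  4/3  22/15  2/15 ]
  [ 0  0  1  6/5   -1/5   1/5 ]
  [ 0  0  0    1    1/2    -2 ]
  [ 0  0  0    0      0    -1 ]
r4 ← -1·r4
  [ 1  1  0  4/3  22/15  2/15 ]
  [ 0  0  1  6/5   -1/5   1/5 ]
  [ 0  0  0    1    1/2    -2 ]
  [ 0  0  0    0      0     1 ]
r3 ← r3 + 2·r4
  [ 1  1  0  4/3  22/15  2/15 ]
  [ 0  0  1  6/5   -1/5   1/5 ]
  [ 0  0  0    1    1/2     0 ]
  [ 0  0  0    0      0     1 ]
r2 ← r2 − 1/5·r4
  [ 1  1  0  4/3  22/15  2/15 ]
  [ 0  0  1  6/5   -1/5     0 ]
  [ 0  0  0    1    1/2     0 ]
  [ 0  0  0    0      0     1 ]
r1 ← r1 − 2/15·r4
  [ 1  1  0  4/3  22/15  0 ]
  [ 0  0  1  6/5   -1/5  0 ]
  [ 0  0  0    1    1/2  0 ]
  [ 0  0  0    0      0  1 ]
r2 ← r2 − 6/5·r3
  [ 1  1  0  4/3  22/15  0 ]
  [ 0  0  1    0   -4/5  0 ]
  [ 0  0  0    1    1/2  0 ]
  [ 0  0  0    0      0  1 ]
r1 ← r1 − 4/3·r3
  [ 1  1  0  0   4/5  0 ]
  [ 0  0  1  0  -4/5  0 ]
  [ 0  0  0  1   1/2  0 ]
  [ 0  0  0  0     0  1 ]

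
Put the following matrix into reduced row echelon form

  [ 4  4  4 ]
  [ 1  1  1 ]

[[1, 1, 1], [0, 0, 0]]

R1 -> 1/4·R1
  [ 1  1  1 ]
  [ 1  1  1 ]
R2 -> R2 − R1
  [ 1  1  1 ]
  [ 0  0  0 ]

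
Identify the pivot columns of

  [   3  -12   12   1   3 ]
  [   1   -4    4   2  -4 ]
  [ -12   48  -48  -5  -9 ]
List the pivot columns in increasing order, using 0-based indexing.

0, 3

R1 → 1/3·R1
R2 → R2 − R1
R3 → R3 + 12·R1
R2 → 3/5·R2
R3 → R3 + R2
R1 → R1 − 1/3·R2
Pivot columns are the columns containing a leading 1.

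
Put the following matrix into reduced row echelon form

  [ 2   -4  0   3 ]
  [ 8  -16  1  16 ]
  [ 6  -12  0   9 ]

[[1, -2, 0, 3/2], [0, 0, 1, 4], [0, 0, 0, 0]]

r1 := 1/2·r1
  [ 1   -2  0  3/2 ]
  [ 8  -16  1   16 ]
  [ 6  -12  0    9 ]
r2 := r2 − 8·r1
  [ 1   -2  0  3/2 ]
  [ 0    0  1    4 ]
  [ 6  -12  0    9 ]
r3 := r3 − 6·r1
  [ 1  -2  0  3/2 ]
  [ 0   0  1    4 ]
  [ 0   0  0    0 ]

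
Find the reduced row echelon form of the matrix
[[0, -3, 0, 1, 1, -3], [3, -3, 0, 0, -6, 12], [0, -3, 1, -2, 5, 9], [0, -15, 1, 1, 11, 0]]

[[1, 0, 0, 0, -3, 4], [0, 1, 0, 0, -1, 0], [0, 0, 1, 0, -2, 3], [0, 0, 0, 1, -2, -3]]

Swap R1 and R2.
  [ 3   -3  0   0  -6  12 ]
  [ 0   -3  0   1   1  -3 ]
  [ 0   -3  1  -2   5   9 ]
  [ 0  -15  1   1  11   0 ]
Multiply R1 by 1/3.
  [ 1   -1  0   0  -2   4 ]
  [ 0   -3  0   1   1  -3 ]
  [ 0   -3  1  -2   5   9 ]
  [ 0  -15  1   1  11   0 ]
Multiply R2 by -1/3.
  [ 1   -1  0     0    -2  4 ]
  [ 0    1  0  -1/3  -1/3  1 ]
  [ 0   -3  1    -2     5  9 ]
  [ 0  -15  1     1    11  0 ]
Add 3 times R2 to R3.
  [ 1   -1  0     0    -2   4 ]
  [ 0    1  0  -1/3  -1/3   1 ]
  [ 0    0  1    -3     4  12 ]
  [ 0  -15  1     1    11   0 ]
Add 15 times R2 to R4.
  [ 1  -1  0     0    -2   4 ]
  [ 0   1  0  -1/3  -1/3   1 ]
  [ 0   0  1    -3     4  12 ]
  [ 0   0  1    -4     6  15 ]
Subtract R3 from R4.
  [ 1  -1  0     0    -2   4 ]
  [ 0   1  0  -1/3  -1/3   1 ]
  [ 0   0  1    -3     4  12 ]
  [ 0   0  0    -1     2   3 ]
Multiply R4 by -1.
  [ 1  -1  0     0    -2   4 ]
  [ 0   1  0  -1/3  -1/3   1 ]
  [ 0   0  1    -3     4  12 ]
  [ 0   0  0     1    -2  -3 ]
Add 3 times R4 to R3.
  [ 1  -1  0     0    -2   4 ]
  [ 0   1  0  -1/3  -1/3   1 ]
  [ 0   0  1     0    -2   3 ]
  [ 0   0  0     1    -2  -3 ]
Add 1/3 times R4 to R2.
  [ 1  -1  0  0  -2   4 ]
  [ 0   1  0  0  -1   0 ]
  [ 0   0  1  0  -2   3 ]
  [ 0   0  0  1  -2  -3 ]
Add R2 to R1.
  [ 1  0  0  0  -3   4 ]
  [ 0  1  0  0  -1   0 ]
  [ 0  0  1  0  -2   3 ]
  [ 0  0  0  1  -2  -3 ]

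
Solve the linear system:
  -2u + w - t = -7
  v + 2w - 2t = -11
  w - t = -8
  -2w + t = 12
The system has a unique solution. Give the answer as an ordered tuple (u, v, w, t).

Form the augmented matrix and row-reduce:
  [ -2  0   1  -1  |   -7 ]
  [  0  1   2  -2  |  -11 ]
  [  0  0   1  -1  |   -8 ]
  [  0  0  -2   1  |   12 ]
Multiply R1 by -1/2.
  [ 1  0  -1/2  1/2  |  7/2 ]
  [ 0  1     2   -2  |  -11 ]
  [ 0  0     1   -1  |   -8 ]
  [ 0  0    -2    1  |   12 ]
Add 2 times R3 to R4.
  [ 1  0  -1/2  1/2  |  7/2 ]
  [ 0  1     2   -2  |  -11 ]
  [ 0  0     1   -1  |   -8 ]
  [ 0  0     0   -1  |   -4 ]
Multiply R4 by -1.
  [ 1  0  -1/2  1/2  |  7/2 ]
  [ 0  1     2   -2  |  -11 ]
  [ 0  0     1   -1  |   -8 ]
  [ 0  0     0    1  |    4 ]
Add R4 to R3.
  [ 1  0  -1/2  1/2  |  7/2 ]
  [ 0  1     2   -2  |  -11 ]
  [ 0  0     1    0  |   -4 ]
  [ 0  0     0    1  |    4 ]
Add 2 times R4 to R2.
  [ 1  0  -1/2  1/2  |  7/2 ]
  [ 0  1     2    0  |   -3 ]
  [ 0  0     1    0  |   -4 ]
  [ 0  0     0    1  |    4 ]
Subtract 1/2 times R4 from R1.
  [ 1  0  -1/2  0  |  3/2 ]
  [ 0  1     2  0  |   -3 ]
  [ 0  0     1  0  |   -4 ]
  [ 0  0     0  1  |    4 ]
Subtract 2 times R3 from R2.
  [ 1  0  -1/2  0  |  3/2 ]
  [ 0  1     0  0  |    5 ]
  [ 0  0     1  0  |   -4 ]
  [ 0  0     0  1  |    4 ]
Add 1/2 times R3 to R1.
  [ 1  0  0  0  |  -1/2 ]
  [ 0  1  0  0  |     5 ]
  [ 0  0  1  0  |    -4 ]
  [ 0  0  0  1  |     4 ]
Reading off the last column: u = -1/2, v = 5, w = -4, t = 4.

(-1/2, 5, -4, 4)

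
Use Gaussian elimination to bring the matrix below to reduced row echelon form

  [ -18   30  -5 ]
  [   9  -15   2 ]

[[1, -5/3, 0], [0, 0, 1]]

r1 -> -1/18·r1
r2 -> r2 − 9·r1
r2 -> -2·r2
r1 -> r1 − 5/18·r2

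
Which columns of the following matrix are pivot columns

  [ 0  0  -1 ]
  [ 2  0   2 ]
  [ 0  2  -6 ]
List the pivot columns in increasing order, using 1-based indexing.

r1 <-> r2
  [ 2  0   2 ]
  [ 0  0  -1 ]
  [ 0  2  -6 ]
r1 := 1/2·r1
  [ 1  0   1 ]
  [ 0  0  -1 ]
  [ 0  2  -6 ]
r2 <-> r3
  [ 1  0   1 ]
  [ 0  2  -6 ]
  [ 0  0  -1 ]
r2 := 1/2·r2
  [ 1  0   1 ]
  [ 0  1  -3 ]
  [ 0  0  -1 ]
r3 := -1·r3
  [ 1  0   1 ]
  [ 0  1  -3 ]
  [ 0  0   1 ]
r2 := r2 + 3·r3
  [ 1  0  1 ]
  [ 0  1  0 ]
  [ 0  0  1 ]
r1 := r1 − r3
  [ 1  0  0 ]
  [ 0  1  0 ]
  [ 0  0  1 ]
Pivot columns are the columns containing a leading 1.

1, 2, 3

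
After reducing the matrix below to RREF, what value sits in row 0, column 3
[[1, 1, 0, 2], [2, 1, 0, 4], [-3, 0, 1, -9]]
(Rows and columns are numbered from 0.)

2

r2 := r2 − 2·r1
  [  1   1  0   2 ]
  [  0  -1  0   0 ]
  [ -3   0  1  -9 ]
r3 := r3 + 3·r1
  [ 1   1  0   2 ]
  [ 0  -1  0   0 ]
  [ 0   3  1  -3 ]
r2 := -1·r2
  [ 1  1  0   2 ]
  [ 0  1  0   0 ]
  [ 0  3  1  -3 ]
r3 := r3 − 3·r2
  [ 1  1  0   2 ]
  [ 0  1  0   0 ]
  [ 0  0  1  -3 ]
r1 := r1 − r2
  [ 1  0  0   2 ]
  [ 0  1  0   0 ]
  [ 0  0  1  -3 ]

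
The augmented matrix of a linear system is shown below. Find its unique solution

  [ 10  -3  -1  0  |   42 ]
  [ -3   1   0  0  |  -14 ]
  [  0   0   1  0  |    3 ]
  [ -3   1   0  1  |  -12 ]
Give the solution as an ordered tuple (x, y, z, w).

r1 ← 1/10·r1
r2 ← r2 + 3·r1
r4 ← r4 + 3·r1
r2 ← 10·r2
r4 ← r4 − 1/10·r2
r2 ← r2 + 3·r3
r1 ← r1 + 1/10·r3
r1 ← r1 + 3/10·r2
Reading off the last column: x = 3, y = -5, z = 3, w = 2.

(3, -5, 3, 2)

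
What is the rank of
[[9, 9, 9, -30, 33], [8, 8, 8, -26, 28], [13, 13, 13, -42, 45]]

R1 ← 1/9·R1
  [  1   1   1  -10/3  11/3 ]
  [  8   8   8    -26    28 ]
  [ 13  13  13    -42    45 ]
R2 ← R2 − 8·R1
  [  1   1   1  -10/3  11/3 ]
  [  0   0   0    2/3  -4/3 ]
  [ 13  13  13    -42    45 ]
R3 ← R3 − 13·R1
  [ 1  1  1  -10/3  11/3 ]
  [ 0  0  0    2/3  -4/3 ]
  [ 0  0  0    4/3  -8/3 ]
R2 ← 3/2·R2
  [ 1  1  1  -10/3  11/3 ]
  [ 0  0  0      1    -2 ]
  [ 0  0  0    4/3  -8/3 ]
R3 ← R3 − 4/3·R2
  [ 1  1  1  -10/3  11/3 ]
  [ 0  0  0      1    -2 ]
  [ 0  0  0      0     0 ]
R1 ← R1 + 10/3·R2
  [ 1  1  1  0  -3 ]
  [ 0  0  0  1  -2 ]
  [ 0  0  0  0   0 ]
The reduced form has 2 nonzero rows.

rank = 2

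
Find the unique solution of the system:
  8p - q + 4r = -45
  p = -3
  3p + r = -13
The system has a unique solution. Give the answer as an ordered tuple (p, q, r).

Form the augmented matrix and row-reduce:
  [ 8  -1  4  |  -45 ]
  [ 1   0  0  |   -3 ]
  [ 3   0  1  |  -13 ]
r1 → 1/8·r1
  [ 1  -1/8  1/2  |  -45/8 ]
  [ 1     0    0  |     -3 ]
  [ 3     0    1  |    -13 ]
r2 → r2 − r1
  [ 1  -1/8   1/2  |  -45/8 ]
  [ 0   1/8  -1/2  |   21/8 ]
  [ 3     0     1  |    -13 ]
r3 → r3 − 3·r1
  [ 1  -1/8   1/2  |  -45/8 ]
  [ 0   1/8  -1/2  |   21/8 ]
  [ 0   3/8  -1/2  |   31/8 ]
r2 → 8·r2
  [ 1  -1/8   1/2  |  -45/8 ]
  [ 0     1    -4  |     21 ]
  [ 0   3/8  -1/2  |   31/8 ]
r3 → r3 − 3/8·r2
  [ 1  -1/8  1/2  |  -45/8 ]
  [ 0     1   -4  |     21 ]
  [ 0     0    1  |     -4 ]
r2 → r2 + 4·r3
  [ 1  -1/8  1/2  |  -45/8 ]
  [ 0     1    0  |      5 ]
  [ 0     0    1  |     -4 ]
r1 → r1 − 1/2·r3
  [ 1  -1/8  0  |  -29/8 ]
  [ 0     1  0  |      5 ]
  [ 0     0  1  |     -4 ]
r1 → r1 + 1/8·r2
  [ 1  0  0  |  -3 ]
  [ 0  1  0  |   5 ]
  [ 0  0  1  |  -4 ]
Reading off the last column: p = -3, q = 5, r = -4.

(-3, 5, -4)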